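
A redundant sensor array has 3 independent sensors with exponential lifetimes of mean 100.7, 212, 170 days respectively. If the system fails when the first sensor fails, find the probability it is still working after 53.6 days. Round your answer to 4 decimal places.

0.3327

The first failure time is exponential with rate Σλ_i = 1/100.7 + 1/212 + 1/170 = 0.0205298 per day.
P(min > 53.6) = e^(−0.0205298·53.6) = e^(−1.1004) ≈ 0.3327.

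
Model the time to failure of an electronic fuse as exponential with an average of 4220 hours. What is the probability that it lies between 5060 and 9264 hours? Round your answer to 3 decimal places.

The rate is λ = 1/4220 = 0.000236967 per hour.
P(5060 < X < 9264) = e^(−λ·5060) − e^(−λ·9264) = 0.30148 − 0.11133 ≈ 0.190.

0.190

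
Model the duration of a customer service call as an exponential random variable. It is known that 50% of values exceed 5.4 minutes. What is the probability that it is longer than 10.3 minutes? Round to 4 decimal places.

0.2666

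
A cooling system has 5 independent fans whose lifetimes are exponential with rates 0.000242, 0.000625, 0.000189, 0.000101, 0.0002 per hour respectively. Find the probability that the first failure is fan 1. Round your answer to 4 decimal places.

The time to first failure is exponential with rate Σλ = 0.000242 + 0.000625 + 0.000189 + 0.000101 + 0.0002 = 0.001357.
P(fan 1 first) = λ_1/Σλ = 0.000242/0.001357 ≈ 0.1783.

0.1783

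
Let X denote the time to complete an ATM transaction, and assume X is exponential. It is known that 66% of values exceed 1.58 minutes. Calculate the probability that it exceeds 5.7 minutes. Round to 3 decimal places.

0.223

e^(−λ·1.58) = 0.66 ⇒ λ = −ln(0.66)/1.58 = 0.262984.
P(X > 5.7) = e^(−0.262984·5.7) = e^(−1.499) ≈ 0.223.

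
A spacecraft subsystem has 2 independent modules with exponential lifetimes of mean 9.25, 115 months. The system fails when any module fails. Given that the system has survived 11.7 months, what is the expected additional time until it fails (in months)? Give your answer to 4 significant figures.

First-failure rate Σλ = 1/9.25 + 1/115 = 0.116804.
By memorylessness the expected residual is 1/Σλ = 8.56137 months, regardless of the 11.7 already elapsed.

8.561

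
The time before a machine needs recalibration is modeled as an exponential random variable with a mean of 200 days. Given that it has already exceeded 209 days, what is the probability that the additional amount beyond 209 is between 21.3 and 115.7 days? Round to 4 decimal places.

0.3382

The rate is λ = 1/200 = 0.005 per day.
Memoryless: the residual past 209 is again Exp(λ).
P(21.3 < residual < 115.7) = e^(−λ·21.3) − e^(−λ·115.7) = 0.89898 − 0.56074 ≈ 0.3382.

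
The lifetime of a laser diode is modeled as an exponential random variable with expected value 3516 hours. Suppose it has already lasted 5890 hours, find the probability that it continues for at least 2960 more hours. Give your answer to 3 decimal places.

The rate is λ = 1/3516 = 0.000284414 per hour.
The exponential is memoryless, so the remaining time is again Exp(λ): the condition X > 5890 is irrelevant.
P(X > 2960) = e^(−0.84187) ≈ 0.431.

0.431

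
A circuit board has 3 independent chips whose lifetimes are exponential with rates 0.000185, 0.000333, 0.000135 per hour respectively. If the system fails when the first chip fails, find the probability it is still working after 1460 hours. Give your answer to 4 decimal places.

The time to first failure is exponential with rate Σλ = 0.000185 + 0.000333 + 0.000135 = 0.000653.
P(min > 1460) = e^(−0.000653·1460) = e^(−0.95338) ≈ 0.3854.

0.3854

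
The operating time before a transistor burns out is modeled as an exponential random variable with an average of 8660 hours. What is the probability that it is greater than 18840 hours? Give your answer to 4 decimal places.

0.1135

The rate is λ = 1/8660 = 0.000115473 per hour.
P(X > 18840) = e^(−λ·18840) = e^(−2.1755) ≈ 0.1135.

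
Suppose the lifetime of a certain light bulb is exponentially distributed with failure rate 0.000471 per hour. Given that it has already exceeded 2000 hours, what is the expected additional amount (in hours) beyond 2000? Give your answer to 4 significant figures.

By memorylessness, the remaining amount past any threshold is again Exp(λ) with mean 1/λ = 2123.14 hours.

2123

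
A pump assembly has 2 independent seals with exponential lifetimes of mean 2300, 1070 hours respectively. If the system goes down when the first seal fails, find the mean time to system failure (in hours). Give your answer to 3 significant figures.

The first failure time is exponential with rate Σλ_i = 1/2300 + 1/1070 = 0.00136936 per hour.
E[min] = 1/Σλ = 1/0.00136936 = 730.267 hours.

730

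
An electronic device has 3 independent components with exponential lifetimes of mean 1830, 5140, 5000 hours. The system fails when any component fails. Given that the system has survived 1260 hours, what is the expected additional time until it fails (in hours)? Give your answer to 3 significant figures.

1060

First-failure rate Σλ = 1/1830 + 1/5140 + 1/5000 = 0.000941001.
By memorylessness the expected residual is 1/Σλ = 1062.7 hours, regardless of the 1260 already elapsed.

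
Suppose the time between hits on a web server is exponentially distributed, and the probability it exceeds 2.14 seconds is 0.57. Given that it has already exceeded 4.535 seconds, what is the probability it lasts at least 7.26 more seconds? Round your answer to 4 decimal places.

0.1485

From e^(−λ·2.14) = 0.57, λ = −ln(0.57)/2.14 = 0.262672.
Memoryless: P(X > 4.535+7.26 | X > 4.535) = P(X > 7.26) = e^(−0.262672·7.26) ≈ 0.1485.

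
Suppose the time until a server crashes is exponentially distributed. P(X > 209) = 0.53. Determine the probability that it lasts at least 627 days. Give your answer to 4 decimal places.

0.1489

e^(−λ·209) = 0.53 ⇒ λ = −ln(0.53)/209 = 0.0030377.
P(X > 627) = e^(−0.0030377·627) = e^(−1.9046) ≈ 0.1489.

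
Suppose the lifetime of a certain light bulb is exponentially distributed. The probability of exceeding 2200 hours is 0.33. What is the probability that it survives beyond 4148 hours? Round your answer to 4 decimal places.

0.1236

e^(−λ·2200) = 0.33 ⇒ λ = −ln(0.33)/2200 = 0.000503938.
P(X > 4148) = e^(−0.000503938·4148) = e^(−2.0903) ≈ 0.1236.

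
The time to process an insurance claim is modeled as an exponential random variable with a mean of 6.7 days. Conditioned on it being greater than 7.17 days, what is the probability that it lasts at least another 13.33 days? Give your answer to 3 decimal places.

The rate is λ = 1/6.7 = 0.149254 per day.
The exponential is memoryless, so the remaining time is again Exp(λ): the condition X > 7.17 is irrelevant.
P(X > 13.33) = e^(−1.9896) ≈ 0.137.

0.137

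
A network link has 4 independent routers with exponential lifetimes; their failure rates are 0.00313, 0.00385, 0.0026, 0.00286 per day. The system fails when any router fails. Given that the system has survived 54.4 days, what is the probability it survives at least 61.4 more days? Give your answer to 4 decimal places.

0.4659

Time to first failure ~ Exp(Σλ) with Σλ = 0.01244.
By memorylessness, P(T > 54.4+61.4 | T > 54.4) = P(T > 61.4) = e^(−0.01244·61.4) ≈ 0.4659.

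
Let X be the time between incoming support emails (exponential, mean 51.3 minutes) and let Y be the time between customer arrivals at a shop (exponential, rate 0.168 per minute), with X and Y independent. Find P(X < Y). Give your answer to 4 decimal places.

λ_1 = 1/51.3 = 0.0194932, λ_2 = 0.168.
For independent exponentials, P(X < Y) = λ_1/(λ_1+λ_2) = 0.0194932/0.187493 ≈ 0.1040.

0.1040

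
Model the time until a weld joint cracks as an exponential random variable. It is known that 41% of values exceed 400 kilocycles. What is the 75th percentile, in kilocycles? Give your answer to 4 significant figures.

621.9

e^(−λ·400) = 0.41 ⇒ λ = −ln(0.41)/400 = 0.002229.
75th percentile: 1 − e^(−λt) = 0.75, t = −ln(0.25)/λ = 621.937 kilocycles.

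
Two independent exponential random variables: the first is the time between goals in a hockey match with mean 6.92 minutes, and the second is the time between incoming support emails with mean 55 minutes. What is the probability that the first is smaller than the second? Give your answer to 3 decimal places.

λ_1 = 1/6.92 = 0.144509, λ_2 = 1/55 = 0.0181818.
For independent exponentials, P(the first < the second) = λ_1/(λ_1+λ_2) = 0.144509/0.16269 ≈ 0.888.

0.888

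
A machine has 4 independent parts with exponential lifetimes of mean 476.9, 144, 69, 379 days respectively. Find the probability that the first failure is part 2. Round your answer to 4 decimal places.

Rates: λ_i = 1/mean_i → 0.00209688, 0.00694444, 0.0144928, 0.00263852; Σλ = 0.0261726.
P(part 2 first) = λ_2/Σλ = 0.00694444/0.0261726 ≈ 0.2653.

0.2653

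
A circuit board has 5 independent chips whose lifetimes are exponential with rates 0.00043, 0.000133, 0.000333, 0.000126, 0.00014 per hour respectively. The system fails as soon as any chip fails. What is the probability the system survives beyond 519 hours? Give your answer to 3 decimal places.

0.547

The time to first failure is exponential with rate Σλ = 0.00043 + 0.000133 + 0.000333 + 0.000126 + 0.00014 = 0.001162.
P(min > 519) = e^(−0.001162·519) = e^(−0.60308) ≈ 0.547.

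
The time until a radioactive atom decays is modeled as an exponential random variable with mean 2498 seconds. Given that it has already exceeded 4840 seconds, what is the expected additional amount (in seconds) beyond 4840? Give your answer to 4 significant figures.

The rate is λ = 1/2498 = 0.00040032 per second.
By memorylessness, the remaining amount past any threshold is again Exp(λ) with mean 1/λ = 2498 seconds.

2498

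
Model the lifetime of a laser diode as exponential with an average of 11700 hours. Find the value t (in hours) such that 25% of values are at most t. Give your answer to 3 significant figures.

3370

The rate is λ = 1/11700 = 0.0000854701 per hour.
Set 1 − e^(−λt) = 0.25, so t = −ln(0.75)/λ = 0.28768/0.0000854701 ≈ 3365.88 hours.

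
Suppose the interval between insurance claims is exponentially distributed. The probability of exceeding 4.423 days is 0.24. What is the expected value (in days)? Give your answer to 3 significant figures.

e^(−λ·4.423) = 0.24 ⇒ λ = −ln(0.24)/4.423 = 0.322658.
Mean = 1/λ = 3.09926 days.

3.10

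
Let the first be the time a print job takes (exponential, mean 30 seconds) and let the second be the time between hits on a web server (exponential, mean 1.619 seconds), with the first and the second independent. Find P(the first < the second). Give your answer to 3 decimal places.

0.051

λ_1 = 1/30 = 0.0333333, λ_2 = 1/1.619 = 0.617665.
For independent exponentials, P(the first < the second) = λ_1/(λ_1+λ_2) = 0.0333333/0.650999 ≈ 0.051.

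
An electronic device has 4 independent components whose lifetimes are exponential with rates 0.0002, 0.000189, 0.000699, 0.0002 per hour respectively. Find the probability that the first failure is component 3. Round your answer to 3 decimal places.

The time to first failure is exponential with rate Σλ = 0.0002 + 0.000189 + 0.000699 + 0.0002 = 0.001288.
P(component 3 first) = λ_3/Σλ = 0.000699/0.001288 ≈ 0.543.

0.543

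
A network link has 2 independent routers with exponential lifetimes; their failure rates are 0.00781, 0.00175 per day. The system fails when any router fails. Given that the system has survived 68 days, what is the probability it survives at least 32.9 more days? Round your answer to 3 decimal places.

0.730

Time to first failure ~ Exp(Σλ) with Σλ = 0.00956.
By memorylessness, P(T > 68+32.9 | T > 68) = P(T > 32.9) = e^(−0.00956·32.9) ≈ 0.730.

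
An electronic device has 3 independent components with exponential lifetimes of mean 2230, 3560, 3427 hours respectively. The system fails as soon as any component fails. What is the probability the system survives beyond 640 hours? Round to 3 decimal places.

The first failure time is exponential with rate Σλ_i = 1/2230 + 1/3560 + 1/3427 = 0.00102113 per hour.
P(min > 640) = e^(−0.00102113·640) = e^(−0.65352) ≈ 0.520.

0.520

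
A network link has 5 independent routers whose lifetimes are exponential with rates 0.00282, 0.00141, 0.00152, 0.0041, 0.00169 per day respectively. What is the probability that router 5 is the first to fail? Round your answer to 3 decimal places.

0.146

The time to first failure is exponential with rate Σλ = 0.00282 + 0.00141 + 0.00152 + 0.0041 + 0.00169 = 0.01154.
P(router 5 first) = λ_5/Σλ = 0.00169/0.01154 ≈ 0.146.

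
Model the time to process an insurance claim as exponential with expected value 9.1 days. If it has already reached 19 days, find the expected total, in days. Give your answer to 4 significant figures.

The rate is λ = 1/9.1 = 0.10989 per day.
By memorylessness, E[X | X > 19] = 19 + 1/λ = 19 + 9.1 = 28.1 days.

28.10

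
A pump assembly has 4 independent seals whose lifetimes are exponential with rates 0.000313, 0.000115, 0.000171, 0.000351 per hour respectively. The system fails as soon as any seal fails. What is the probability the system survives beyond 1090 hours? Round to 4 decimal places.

0.3550

The time to first failure is exponential with rate Σλ = 0.000313 + 0.000115 + 0.000171 + 0.000351 = 0.00095.
P(min > 1090) = e^(−0.00095·1090) = e^(−1.0355) ≈ 0.3550.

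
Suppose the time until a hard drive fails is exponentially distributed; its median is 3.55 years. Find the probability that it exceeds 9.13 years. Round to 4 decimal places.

For an exponential, median = ln(2)/λ, so λ = ln 2 / 3.55 = 0.195253 per year.
P(X > 9.13) = e^(−λ·9.13) = e^(−1.7827) ≈ 0.1682.

0.1682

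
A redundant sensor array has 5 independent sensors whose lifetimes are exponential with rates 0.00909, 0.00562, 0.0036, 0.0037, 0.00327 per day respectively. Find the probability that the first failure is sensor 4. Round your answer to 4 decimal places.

0.1464

The time to first failure is exponential with rate Σλ = 0.00909 + 0.00562 + 0.0036 + 0.0037 + 0.00327 = 0.02528.
P(sensor 4 first) = λ_4/Σλ = 0.0037/0.02528 ≈ 0.1464.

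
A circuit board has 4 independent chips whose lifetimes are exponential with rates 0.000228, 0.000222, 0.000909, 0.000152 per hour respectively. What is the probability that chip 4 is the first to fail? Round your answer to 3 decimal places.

0.101

The time to first failure is exponential with rate Σλ = 0.000228 + 0.000222 + 0.000909 + 0.000152 = 0.001511.
P(chip 4 first) = λ_4/Σλ = 0.000152/0.001511 ≈ 0.101.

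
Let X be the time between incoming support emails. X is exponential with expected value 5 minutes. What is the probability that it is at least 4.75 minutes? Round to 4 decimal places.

0.3867

The rate is λ = 1/5 = 0.2 per minute.
P(X > 4.75) = e^(−λ·4.75) = e^(−0.95) ≈ 0.3867.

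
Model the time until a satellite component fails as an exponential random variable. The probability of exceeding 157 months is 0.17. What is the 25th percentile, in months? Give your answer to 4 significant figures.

e^(−λ·157) = 0.17 ⇒ λ = −ln(0.17)/157 = 0.0112863.
25th percentile: 1 − e^(−λt) = 0.25, t = −ln(0.75)/λ = 25.4894 months.

25.49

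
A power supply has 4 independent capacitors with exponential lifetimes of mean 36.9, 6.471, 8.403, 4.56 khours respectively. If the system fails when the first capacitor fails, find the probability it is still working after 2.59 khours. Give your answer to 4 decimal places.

0.2601

The first failure time is exponential with rate Σλ_i = 1/36.9 + 1/6.471 + 1/8.403 + 1/4.56 = 0.519939 per khour.
P(min > 2.59) = e^(−0.519939·2.59) = e^(−1.3466) ≈ 0.2601.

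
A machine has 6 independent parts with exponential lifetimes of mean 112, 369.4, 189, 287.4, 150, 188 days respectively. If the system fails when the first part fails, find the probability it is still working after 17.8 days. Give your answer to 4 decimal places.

0.5618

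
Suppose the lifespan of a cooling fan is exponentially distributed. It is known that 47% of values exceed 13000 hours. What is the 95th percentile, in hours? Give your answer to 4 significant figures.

e^(−λ·13000) = 0.47 ⇒ λ = −ln(0.47)/13000 = 0.0000580787.
95th percentile: 1 − e^(−λt) = 0.95, t = −ln(0.05)/λ = 51580.6 hours.

51580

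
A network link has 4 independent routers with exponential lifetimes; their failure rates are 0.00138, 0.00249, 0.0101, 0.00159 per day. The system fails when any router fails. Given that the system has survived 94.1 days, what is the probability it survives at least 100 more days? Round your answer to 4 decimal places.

0.2110

Time to first failure ~ Exp(Σλ) with Σλ = 0.01556.
By memorylessness, P(T > 94.1+100 | T > 94.1) = P(T > 100) = e^(−0.01556·100) ≈ 0.2110.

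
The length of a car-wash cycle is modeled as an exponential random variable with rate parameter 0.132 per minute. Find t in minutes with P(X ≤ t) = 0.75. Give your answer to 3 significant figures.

Set 1 − e^(−λt) = 0.75, so t = −ln(0.25)/λ = 1.3863/0.132 ≈ 10.5022 minutes.

10.5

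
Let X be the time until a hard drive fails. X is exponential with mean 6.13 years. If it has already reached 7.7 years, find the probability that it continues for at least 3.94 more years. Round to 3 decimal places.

0.526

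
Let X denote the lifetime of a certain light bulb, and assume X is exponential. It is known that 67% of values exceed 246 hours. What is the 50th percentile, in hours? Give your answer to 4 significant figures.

425.8

e^(−λ·246) = 0.67 ⇒ λ = −ln(0.67)/246 = 0.00162796.
50th percentile: 1 − e^(−λt) = 0.5, t = −ln(0.5)/λ = 425.777 hours.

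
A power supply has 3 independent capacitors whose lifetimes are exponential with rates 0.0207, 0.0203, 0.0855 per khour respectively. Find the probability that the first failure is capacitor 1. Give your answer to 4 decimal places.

The time to first failure is exponential with rate Σλ = 0.0207 + 0.0203 + 0.0855 = 0.1265.
P(capacitor 1 first) = λ_1/Σλ = 0.0207/0.1265 ≈ 0.1636.

0.1636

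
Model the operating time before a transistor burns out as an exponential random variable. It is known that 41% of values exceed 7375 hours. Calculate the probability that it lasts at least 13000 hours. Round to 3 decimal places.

0.208

e^(−λ·7375) = 0.41 ⇒ λ = −ln(0.41)/7375 = 0.000120895.
P(X > 13000) = e^(−0.000120895·13000) = e^(−1.5716) ≈ 0.208.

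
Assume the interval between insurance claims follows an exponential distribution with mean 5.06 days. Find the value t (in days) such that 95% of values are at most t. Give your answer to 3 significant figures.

15.2

The rate is λ = 1/5.06 = 0.197628 per day.
Set 1 − e^(−λt) = 0.95, so t = −ln(0.05)/λ = 2.9957/0.197628 ≈ 15.1584 days.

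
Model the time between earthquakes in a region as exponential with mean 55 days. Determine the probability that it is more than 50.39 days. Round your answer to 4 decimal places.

The rate is λ = 1/55 = 0.0181818 per day.
P(X > 50.39) = e^(−λ·50.39) = e^(−0.91618) ≈ 0.4000.

0.4000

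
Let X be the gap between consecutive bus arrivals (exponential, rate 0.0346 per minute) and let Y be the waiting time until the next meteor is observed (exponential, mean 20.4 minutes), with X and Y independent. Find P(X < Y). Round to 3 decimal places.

λ_1 = 0.0346, λ_2 = 1/20.4 = 0.0490196.
For independent exponentials, P(X < Y) = λ_1/(λ_1+λ_2) = 0.0346/0.0836196 ≈ 0.414.

0.414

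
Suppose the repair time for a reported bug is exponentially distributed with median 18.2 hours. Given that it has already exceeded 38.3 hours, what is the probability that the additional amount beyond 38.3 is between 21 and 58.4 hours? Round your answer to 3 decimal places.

0.341

For an exponential, median = ln(2)/λ, so λ = ln 2 / 18.2 = 0.038085 per hour.
Memoryless: the residual past 38.3 is again Exp(λ).
P(21 < residual < 58.4) = e^(−λ·21) − e^(−λ·58.4) = 0.44943 − 0.10816 ≈ 0.341.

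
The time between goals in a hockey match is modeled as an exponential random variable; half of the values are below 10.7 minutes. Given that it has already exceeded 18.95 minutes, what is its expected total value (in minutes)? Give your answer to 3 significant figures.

34.4

For an exponential, median = ln(2)/λ, so λ = ln 2 / 10.7 = 0.0647801 per minute.
By memorylessness, E[X | X > 18.95] = 18.95 + 1/λ = 18.95 + 15.4368 = 34.3868 minutes.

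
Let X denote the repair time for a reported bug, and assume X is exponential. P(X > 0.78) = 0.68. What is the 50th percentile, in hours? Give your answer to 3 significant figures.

e^(−λ·0.78) = 0.68 ⇒ λ = −ln(0.68)/0.78 = 0.494439.
50th percentile: 1 − e^(−λt) = 0.5, t = −ln(0.5)/λ = 1.40189 hours.

1.40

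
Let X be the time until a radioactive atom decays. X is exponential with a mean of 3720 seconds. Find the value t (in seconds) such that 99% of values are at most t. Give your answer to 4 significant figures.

17130

The rate is λ = 1/3720 = 0.000268817 per second.
Set 1 − e^(−λt) = 0.99, so t = −ln(0.01)/λ = 4.6052/0.000268817 ≈ 17131.2 seconds.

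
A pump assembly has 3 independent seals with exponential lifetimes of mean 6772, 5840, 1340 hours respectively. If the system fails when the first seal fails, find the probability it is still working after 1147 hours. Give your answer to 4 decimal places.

0.2947

The first failure time is exponential with rate Σλ_i = 1/6772 + 1/5840 + 1/1340 = 0.00106517 per hour.
P(min > 1147) = e^(−0.00106517·1147) = e^(−1.2217) ≈ 0.2947.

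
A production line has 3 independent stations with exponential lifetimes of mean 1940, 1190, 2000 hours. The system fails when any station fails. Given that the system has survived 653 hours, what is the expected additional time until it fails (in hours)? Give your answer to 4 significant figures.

First-failure rate Σλ = 1/1940 + 1/1190 + 1/2000 = 0.0018558.
By memorylessness the expected residual is 1/Σλ = 538.851 hours, regardless of the 653 already elapsed.

538.9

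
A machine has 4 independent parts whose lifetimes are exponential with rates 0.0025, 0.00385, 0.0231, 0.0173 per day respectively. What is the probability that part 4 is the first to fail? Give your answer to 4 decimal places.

0.3701

The time to first failure is exponential with rate Σλ = 0.0025 + 0.00385 + 0.0231 + 0.0173 = 0.04675.
P(part 4 first) = λ_4/Σλ = 0.0173/0.04675 ≈ 0.3701.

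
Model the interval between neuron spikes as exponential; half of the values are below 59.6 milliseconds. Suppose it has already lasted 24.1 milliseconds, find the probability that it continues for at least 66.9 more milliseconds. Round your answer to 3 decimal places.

0.459

For an exponential, median = ln(2)/λ, so λ = ln 2 / 59.6 = 0.01163 per millisecond.
The exponential is memoryless, so the remaining time is again Exp(λ): the condition X > 24.1 is irrelevant.
P(X > 66.9) = e^(−0.77805) ≈ 0.459.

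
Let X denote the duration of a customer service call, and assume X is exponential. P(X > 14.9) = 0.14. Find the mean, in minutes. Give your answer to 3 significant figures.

7.58

e^(−λ·14.9) = 0.14 ⇒ λ = −ln(0.14)/14.9 = 0.131954.
Mean = 1/λ = 7.57841 minutes.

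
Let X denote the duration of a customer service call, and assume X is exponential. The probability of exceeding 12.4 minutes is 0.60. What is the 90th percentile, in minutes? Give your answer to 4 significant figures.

55.89

e^(−λ·12.4) = 0.60 ⇒ λ = −ln(0.60)/12.4 = 0.0411956.
90th percentile: 1 − e^(−λt) = 0.9, t = −ln(0.1)/λ = 55.8939 minutes.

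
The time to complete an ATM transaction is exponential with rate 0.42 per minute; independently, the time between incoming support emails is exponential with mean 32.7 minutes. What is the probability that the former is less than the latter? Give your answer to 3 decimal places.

λ_1 = 0.42, λ_2 = 1/32.7 = 0.030581.
For independent exponentials, P(the former < the latter) = λ_1/(λ_1+λ_2) = 0.42/0.450581 ≈ 0.932.

0.932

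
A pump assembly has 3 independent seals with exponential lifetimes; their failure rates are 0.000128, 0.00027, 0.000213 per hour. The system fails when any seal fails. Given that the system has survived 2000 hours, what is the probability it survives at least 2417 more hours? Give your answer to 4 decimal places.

Time to first failure ~ Exp(Σλ) with Σλ = 0.000611.
By memorylessness, P(T > 2000+2417 | T > 2000) = P(T > 2417) = e^(−0.000611·2417) ≈ 0.2284.

0.2284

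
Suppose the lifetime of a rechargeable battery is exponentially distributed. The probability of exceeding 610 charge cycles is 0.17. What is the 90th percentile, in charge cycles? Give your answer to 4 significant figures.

792.7

e^(−λ·610) = 0.17 ⇒ λ = −ln(0.17)/610 = 0.00290485.
90th percentile: 1 − e^(−λt) = 0.9, t = −ln(0.1)/λ = 792.67 charge cycles.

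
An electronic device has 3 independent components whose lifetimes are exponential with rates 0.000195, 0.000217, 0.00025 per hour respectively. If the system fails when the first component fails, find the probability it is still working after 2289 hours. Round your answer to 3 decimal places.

The time to first failure is exponential with rate Σλ = 0.000195 + 0.000217 + 0.00025 = 0.000662.
P(min > 2289) = e^(−0.000662·2289) = e^(−1.5153) ≈ 0.220.

0.220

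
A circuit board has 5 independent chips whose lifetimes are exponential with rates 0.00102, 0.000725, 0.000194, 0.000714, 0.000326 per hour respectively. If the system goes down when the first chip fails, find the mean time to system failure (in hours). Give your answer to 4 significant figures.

The time to first failure is exponential with rate Σλ = 0.00102 + 0.000725 + 0.000194 + 0.000714 + 0.000326 = 0.002979.
E[min] = 1/Σλ = 1/0.002979 = 335.683 hours.

335.7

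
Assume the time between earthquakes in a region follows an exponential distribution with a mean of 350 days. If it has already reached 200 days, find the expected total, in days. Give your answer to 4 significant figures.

550.0

The rate is λ = 1/350 = 0.00285714 per day.
By memorylessness, E[X | X > 200] = 200 + 1/λ = 200 + 350 = 550 days.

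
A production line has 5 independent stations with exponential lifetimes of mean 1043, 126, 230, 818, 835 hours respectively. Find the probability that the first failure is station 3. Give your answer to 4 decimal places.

0.2776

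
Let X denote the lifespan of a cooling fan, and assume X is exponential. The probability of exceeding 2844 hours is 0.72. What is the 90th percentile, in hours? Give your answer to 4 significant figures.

e^(−λ·2844) = 0.72 ⇒ λ = −ln(0.72)/2844 = 0.000115508.
90th percentile: 1 − e^(−λt) = 0.9, t = −ln(0.1)/λ = 19934.5 hours.

19930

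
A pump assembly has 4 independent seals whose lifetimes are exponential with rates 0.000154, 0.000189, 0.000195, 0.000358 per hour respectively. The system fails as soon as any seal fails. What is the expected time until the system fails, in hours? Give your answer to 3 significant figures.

1120

The time to first failure is exponential with rate Σλ = 0.000154 + 0.000189 + 0.000195 + 0.000358 = 0.000896.
E[min] = 1/Σλ = 1/0.000896 = 1116.07 hours.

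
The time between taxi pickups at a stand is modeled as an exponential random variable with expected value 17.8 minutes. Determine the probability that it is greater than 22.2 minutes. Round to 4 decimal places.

0.2873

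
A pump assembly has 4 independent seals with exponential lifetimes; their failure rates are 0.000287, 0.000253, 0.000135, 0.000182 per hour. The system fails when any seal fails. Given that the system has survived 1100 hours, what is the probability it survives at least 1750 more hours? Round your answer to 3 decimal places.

0.223

Time to first failure ~ Exp(Σλ) with Σλ = 0.000857.
By memorylessness, P(T > 1100+1750 | T > 1100) = P(T > 1750) = e^(−0.000857·1750) ≈ 0.223.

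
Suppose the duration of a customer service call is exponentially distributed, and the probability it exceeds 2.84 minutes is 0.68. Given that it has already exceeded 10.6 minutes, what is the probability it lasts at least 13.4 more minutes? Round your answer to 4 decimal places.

From e^(−λ·2.84) = 0.68, λ = −ln(0.68)/2.84 = 0.135797.
Memoryless: P(X > 10.6+13.4 | X > 10.6) = P(X > 13.4) = e^(−0.135797·13.4) ≈ 0.1621.

0.1621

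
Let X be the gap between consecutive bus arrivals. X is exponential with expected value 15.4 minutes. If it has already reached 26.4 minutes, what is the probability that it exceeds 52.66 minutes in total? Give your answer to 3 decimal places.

0.182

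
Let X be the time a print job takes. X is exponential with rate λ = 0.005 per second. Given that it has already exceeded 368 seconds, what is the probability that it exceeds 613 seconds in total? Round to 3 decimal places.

0.294

P(X > s+t | X > s) = e^(−λ(s+t))/e^(−λs) = e^(−λt), independent of s = 368.
P(X > 245) = e^(−1.225) ≈ 0.294.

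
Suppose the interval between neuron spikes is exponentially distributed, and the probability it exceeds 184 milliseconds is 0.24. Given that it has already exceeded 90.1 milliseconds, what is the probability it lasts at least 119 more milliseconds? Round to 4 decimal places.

0.3973

From e^(−λ·184) = 0.24, λ = −ln(0.24)/184 = 0.00775607.
Memoryless: P(X > 90.1+119 | X > 90.1) = P(X > 119) = e^(−0.00775607·119) ≈ 0.3973.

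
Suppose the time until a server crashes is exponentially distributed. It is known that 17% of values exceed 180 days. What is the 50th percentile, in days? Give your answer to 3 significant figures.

e^(−λ·180) = 0.17 ⇒ λ = −ln(0.17)/180 = 0.0098442.
50th percentile: 1 − e^(−λt) = 0.5, t = −ln(0.5)/λ = 70.4117 days.

70.4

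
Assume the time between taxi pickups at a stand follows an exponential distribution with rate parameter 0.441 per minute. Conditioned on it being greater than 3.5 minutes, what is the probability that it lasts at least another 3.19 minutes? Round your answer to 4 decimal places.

0.2449

P(X > s+t | X > s) = e^(−λ(s+t))/e^(−λs) = e^(−λt), independent of s = 3.5.
P(X > 3.19) = e^(−1.4068) ≈ 0.2449.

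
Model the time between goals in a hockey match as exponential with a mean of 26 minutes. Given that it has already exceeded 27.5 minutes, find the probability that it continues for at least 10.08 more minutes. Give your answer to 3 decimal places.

The rate is λ = 1/26 = 0.0384615 per minute.
By the memoryless property, P(X > 27.5+10.08 | X > 27.5) = P(X > 10.08).
P(X > 10.08) = e^(−0.38769) ≈ 0.679.

0.679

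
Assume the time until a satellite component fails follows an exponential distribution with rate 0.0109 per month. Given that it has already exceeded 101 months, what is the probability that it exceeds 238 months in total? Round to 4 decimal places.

0.2246

The exponential is memoryless, so the remaining time is again Exp(λ): the condition X > 101 is irrelevant.
P(X > 137) = e^(−1.4933) ≈ 0.2246.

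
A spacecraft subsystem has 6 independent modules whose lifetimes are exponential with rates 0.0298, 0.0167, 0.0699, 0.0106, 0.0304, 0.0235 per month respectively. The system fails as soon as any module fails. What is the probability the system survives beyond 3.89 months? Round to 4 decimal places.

0.4948

The time to first failure is exponential with rate Σλ = 0.0298 + 0.0167 + 0.0699 + 0.0106 + 0.0304 + 0.0235 = 0.1809.
P(min > 3.89) = e^(−0.1809·3.89) = e^(−0.7037) ≈ 0.4948.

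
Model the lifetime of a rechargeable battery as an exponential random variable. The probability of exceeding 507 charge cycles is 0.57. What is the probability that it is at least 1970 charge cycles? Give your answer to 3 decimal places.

0.113

e^(−λ·507) = 0.57 ⇒ λ = −ln(0.57)/507 = 0.00110872.
P(X > 1970) = e^(−0.00110872·1970) = e^(−2.1842) ≈ 0.113.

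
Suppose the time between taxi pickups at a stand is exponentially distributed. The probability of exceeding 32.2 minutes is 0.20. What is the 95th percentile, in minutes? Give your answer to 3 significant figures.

59.9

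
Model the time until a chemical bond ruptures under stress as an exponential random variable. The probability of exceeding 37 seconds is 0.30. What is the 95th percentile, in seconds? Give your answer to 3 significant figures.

92.1

e^(−λ·37) = 0.30 ⇒ λ = −ln(0.30)/37 = 0.0325398.
95th percentile: 1 − e^(−λt) = 0.95, t = −ln(0.05)/λ = 92.0636 seconds.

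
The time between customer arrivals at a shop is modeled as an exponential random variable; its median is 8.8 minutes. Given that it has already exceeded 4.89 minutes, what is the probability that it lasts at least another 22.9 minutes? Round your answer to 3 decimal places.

0.165

For an exponential, median = ln(2)/λ, so λ = ln 2 / 8.8 = 0.0787667 per minute.
P(X > s+t | X > s) = e^(−λ(s+t))/e^(−λs) = e^(−λt), independent of s = 4.89.
P(X > 22.9) = e^(−1.8038) ≈ 0.165.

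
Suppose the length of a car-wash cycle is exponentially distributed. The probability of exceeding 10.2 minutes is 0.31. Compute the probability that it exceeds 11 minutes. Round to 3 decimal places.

e^(−λ·10.2) = 0.31 ⇒ λ = −ln(0.31)/10.2 = 0.114822.
P(X > 11) = e^(−0.114822·11) = e^(−1.263) ≈ 0.283.

0.283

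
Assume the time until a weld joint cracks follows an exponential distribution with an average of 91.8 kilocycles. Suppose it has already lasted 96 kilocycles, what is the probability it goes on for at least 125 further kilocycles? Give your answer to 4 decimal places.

The rate is λ = 1/91.8 = 0.0108932 per kilocycle.
The exponential is memoryless, so the remaining time is again Exp(λ): the condition X > 96 is irrelevant.
P(X > 125) = e^(−1.3617) ≈ 0.2562.

0.2562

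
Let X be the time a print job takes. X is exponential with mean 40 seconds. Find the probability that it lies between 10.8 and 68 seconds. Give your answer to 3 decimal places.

The rate is λ = 1/40 = 0.025 per second.
P(10.8 < X < 68) = e^(−λ·10.8) − e^(−λ·68) = 0.76338 − 0.18268 ≈ 0.581.

0.581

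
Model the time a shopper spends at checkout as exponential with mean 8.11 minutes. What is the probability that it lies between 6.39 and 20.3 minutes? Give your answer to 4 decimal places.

The rate is λ = 1/8.11 = 0.123305 per minute.
P(6.39 < X < 20.3) = e^(−λ·6.39) − e^(−λ·20.3) = 0.45479 − 0.08183 ≈ 0.3730.

0.3730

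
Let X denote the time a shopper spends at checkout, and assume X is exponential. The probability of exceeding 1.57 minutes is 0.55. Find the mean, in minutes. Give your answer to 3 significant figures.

2.63

e^(−λ·1.57) = 0.55 ⇒ λ = −ln(0.55)/1.57 = 0.380788.
Mean = 1/λ = 2.62613 minutes.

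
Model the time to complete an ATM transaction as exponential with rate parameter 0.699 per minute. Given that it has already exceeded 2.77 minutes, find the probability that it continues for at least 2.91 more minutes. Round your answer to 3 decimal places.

0.131

The exponential is memoryless, so the remaining time is again Exp(λ): the condition X > 2.77 is irrelevant.
P(X > 2.91) = e^(−2.0341) ≈ 0.131.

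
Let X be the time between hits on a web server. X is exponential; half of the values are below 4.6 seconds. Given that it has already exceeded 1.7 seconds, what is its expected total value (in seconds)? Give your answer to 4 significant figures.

8.336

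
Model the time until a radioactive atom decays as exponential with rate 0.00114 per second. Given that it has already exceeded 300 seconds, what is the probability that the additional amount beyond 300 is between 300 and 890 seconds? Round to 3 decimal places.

0.348

Memoryless: the residual past 300 is again Exp(λ).
P(300 < residual < 890) = e^(−λ·300) − e^(−λ·890) = 0.71035 − 0.36255 ≈ 0.348.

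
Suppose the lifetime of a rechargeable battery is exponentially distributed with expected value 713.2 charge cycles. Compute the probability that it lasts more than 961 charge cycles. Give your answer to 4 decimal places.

The rate is λ = 1/713.2 = 0.00140213 per charge cycle.
P(X > 961) = e^(−λ·961) = e^(−1.3474) ≈ 0.2599.

0.2599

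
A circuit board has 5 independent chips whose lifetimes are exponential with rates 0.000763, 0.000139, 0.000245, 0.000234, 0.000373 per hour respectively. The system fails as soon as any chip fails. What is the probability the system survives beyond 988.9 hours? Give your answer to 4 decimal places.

The time to first failure is exponential with rate Σλ = 0.000763 + 0.000139 + 0.000245 + 0.000234 + 0.000373 = 0.001754.
P(min > 988.9) = e^(−0.001754·988.9) = e^(−1.7345) ≈ 0.1765.

0.1765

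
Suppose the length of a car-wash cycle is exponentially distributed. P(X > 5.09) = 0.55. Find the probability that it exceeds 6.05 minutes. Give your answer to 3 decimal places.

0.491

e^(−λ·5.09) = 0.55 ⇒ λ = −ln(0.55)/5.09 = 0.117453.
P(X > 6.05) = e^(−0.117453·6.05) = e^(−0.71059) ≈ 0.491.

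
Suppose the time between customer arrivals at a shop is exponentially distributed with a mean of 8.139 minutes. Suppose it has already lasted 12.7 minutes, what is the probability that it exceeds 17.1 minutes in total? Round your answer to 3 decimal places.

0.582

The rate is λ = 1/8.139 = 0.122865 per minute.
By the memoryless property, P(X > 12.7+4.4 | X > 12.7) = P(X > 4.4).
P(X > 4.4) = e^(−0.54061) ≈ 0.582.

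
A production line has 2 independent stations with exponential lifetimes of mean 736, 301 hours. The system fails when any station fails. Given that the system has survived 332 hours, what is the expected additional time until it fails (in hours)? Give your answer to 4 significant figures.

213.6

First-failure rate Σλ = 1/736 + 1/301 = 0.00468095.
By memorylessness the expected residual is 1/Σλ = 213.632 hours, regardless of the 332 already elapsed.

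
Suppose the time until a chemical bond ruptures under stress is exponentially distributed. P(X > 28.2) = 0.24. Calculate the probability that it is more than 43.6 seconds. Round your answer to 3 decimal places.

e^(−λ·28.2) = 0.24 ⇒ λ = −ln(0.24)/28.2 = 0.050607.
P(X > 43.6) = e^(−0.050607·43.6) = e^(−2.2065) ≈ 0.110.

0.110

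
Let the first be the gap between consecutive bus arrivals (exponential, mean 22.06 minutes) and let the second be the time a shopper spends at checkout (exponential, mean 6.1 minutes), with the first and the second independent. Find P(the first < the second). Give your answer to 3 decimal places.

λ_1 = 1/22.06 = 0.0453309, λ_2 = 1/6.1 = 0.163934.
For independent exponentials, P(the first < the second) = λ_1/(λ_1+λ_2) = 0.0453309/0.209265 ≈ 0.217.

0.217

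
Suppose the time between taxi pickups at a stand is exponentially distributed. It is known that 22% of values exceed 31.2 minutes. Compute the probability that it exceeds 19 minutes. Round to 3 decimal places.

0.398

e^(−λ·31.2) = 0.22 ⇒ λ = −ln(0.22)/31.2 = 0.0485297.
P(X > 19) = e^(−0.0485297·19) = e^(−0.92206) ≈ 0.398.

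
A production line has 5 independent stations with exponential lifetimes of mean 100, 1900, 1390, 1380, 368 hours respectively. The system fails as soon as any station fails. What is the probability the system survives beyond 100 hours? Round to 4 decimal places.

0.2302

The first failure time is exponential with rate Σλ_i = 1/100 + 1/1900 + 1/1390 + 1/1380 + 1/368 = 0.0146878 per hour.
P(min > 100) = e^(−0.0146878·100) = e^(−1.4688) ≈ 0.2302.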